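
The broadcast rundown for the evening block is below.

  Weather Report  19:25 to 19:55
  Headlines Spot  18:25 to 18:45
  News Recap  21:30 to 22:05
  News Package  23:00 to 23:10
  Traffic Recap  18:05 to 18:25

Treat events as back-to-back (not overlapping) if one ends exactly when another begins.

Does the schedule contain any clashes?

No

Sorted by start: Traffic Recap, Headlines Spot, Weather Report, News Recap, News Package.
Headlines Spot starts exactly when Traffic Recap ends (back-to-back, no overlap), so nothing later overlaps Traffic Recap either.
Weather Report starts after Headlines Spot ends, so nothing later overlaps Headlines Spot either.
News Recap starts after Weather Report ends, so nothing later overlaps Weather Report either.
News Package starts after News Recap ends.
Every pair is clear; the schedule has no overlaps.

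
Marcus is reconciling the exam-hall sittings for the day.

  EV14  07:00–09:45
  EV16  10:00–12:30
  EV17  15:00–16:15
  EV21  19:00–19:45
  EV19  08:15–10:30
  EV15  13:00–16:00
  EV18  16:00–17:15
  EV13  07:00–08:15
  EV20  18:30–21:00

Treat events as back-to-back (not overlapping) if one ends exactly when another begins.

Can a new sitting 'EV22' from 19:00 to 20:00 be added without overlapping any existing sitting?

EV13: ends 08:15 at or before EV22 starts 19:00 → clear.
EV14: ends 09:45 at or before EV22 starts 19:00 → clear.
EV19: ends 10:30 at or before EV22 starts 19:00 → clear.
EV16: ends 12:30 at or before EV22 starts 19:00 → clear.
EV15: ends 16:00 at or before EV22 starts 19:00 → clear.
EV17: ends 16:15 at or before EV22 starts 19:00 → clear.
EV18: ends 17:15 at or before EV22 starts 19:00 → clear.
EV20: starts 18:30 before EV22 ends 20:00, and ends 21:00 after EV22 starts 19:00 → overlap.
EV21: starts 19:00 before EV22 ends 20:00, and ends 19:45 after EV22 starts 19:00 → overlap.
EV22 overlaps EV20, EV21.

No — it overlaps EV20, EV21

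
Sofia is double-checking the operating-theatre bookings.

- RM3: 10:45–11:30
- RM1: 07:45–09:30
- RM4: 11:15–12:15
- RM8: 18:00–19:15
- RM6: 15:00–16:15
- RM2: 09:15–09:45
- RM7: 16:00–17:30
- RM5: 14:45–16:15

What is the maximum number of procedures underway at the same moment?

3

Sweep the timeline, counting +1 at each start and −1 at each end (ends before starts at a tie):
07:45 start RM1 → 1
09:15 start RM2 → 2
09:30 end RM1 → 1
09:45 end RM2 → 0
10:45 start RM3 → 1
11:15 start RM4 → 2
11:30 end RM3 → 1
12:15 end RM4 → 0
14:45 start RM5 → 1
15:00 start RM6 → 2
16:00 start RM7 → 3
16:15 end RM5 → 2
16:15 end RM6 → 1
17:30 end RM7 → 0
18:00 start RM8 → 1
19:15 end RM8 → 0
Peak is 3, at 16:00 (RM5, RM6, RM7).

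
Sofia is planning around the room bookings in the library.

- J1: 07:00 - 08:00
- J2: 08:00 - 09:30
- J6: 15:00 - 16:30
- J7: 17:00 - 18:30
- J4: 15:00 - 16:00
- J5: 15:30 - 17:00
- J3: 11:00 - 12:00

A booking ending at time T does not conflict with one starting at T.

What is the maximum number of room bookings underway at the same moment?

Sort all start/end points and keep a running count:
07:00 start J1 → 1
08:00 end J1 → 0
08:00 start J2 → 1
09:30 end J2 → 0
11:00 start J3 → 1
12:00 end J3 → 0
15:00 start J4 → 1
15:00 start J6 → 2
15:30 start J5 → 3
16:00 end J4 → 2
16:30 end J6 → 1
17:00 end J5 → 0
17:00 start J7 → 1
18:30 end J7 → 0
Peak is 3, at 15:30 (J4, J5, J6).

3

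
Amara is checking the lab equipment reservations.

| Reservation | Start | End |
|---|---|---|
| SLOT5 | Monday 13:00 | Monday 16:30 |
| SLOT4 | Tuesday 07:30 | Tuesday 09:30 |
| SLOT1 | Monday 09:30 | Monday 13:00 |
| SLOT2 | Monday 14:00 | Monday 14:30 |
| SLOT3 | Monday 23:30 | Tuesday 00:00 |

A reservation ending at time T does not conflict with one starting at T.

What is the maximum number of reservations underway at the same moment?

Sort all start/end points and keep a running count:
Monday 09:30 start SLOT1 → 1
Monday 13:00 end SLOT1 → 0
Monday 13:00 start SLOT5 → 1
Monday 14:00 start SLOT2 → 2
Monday 14:30 end SLOT2 → 1
Monday 16:30 end SLOT5 → 0
Monday 23:30 start SLOT3 → 1
Tuesday 00:00 end SLOT3 → 0
Tuesday 07:30 start SLOT4 → 1
Tuesday 09:30 end SLOT4 → 0
Peak is 2, at Monday 14:00 (SLOT2, SLOT5).

2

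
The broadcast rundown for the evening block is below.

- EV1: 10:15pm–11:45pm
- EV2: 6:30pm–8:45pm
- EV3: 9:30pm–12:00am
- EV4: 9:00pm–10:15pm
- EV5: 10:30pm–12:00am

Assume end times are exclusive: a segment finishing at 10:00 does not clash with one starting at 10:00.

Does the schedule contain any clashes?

Check each pair: they overlap iff neither finishes before the other starts.
Sorted by start: EV2, EV4, EV3, EV1, EV5.
EV4 starts after EV2 ends — done with EV2.
EV3 starts before EV4 ends → EV4 and EV3 overlap.
That's a conflict, so the schedule is not conflict-free.

Yes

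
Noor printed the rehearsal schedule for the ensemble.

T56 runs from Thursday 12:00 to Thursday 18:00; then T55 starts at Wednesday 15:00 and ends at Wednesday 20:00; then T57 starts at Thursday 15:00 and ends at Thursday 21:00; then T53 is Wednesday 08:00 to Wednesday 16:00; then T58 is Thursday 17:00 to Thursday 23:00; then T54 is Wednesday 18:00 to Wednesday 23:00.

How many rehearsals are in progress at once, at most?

Walk through starts and ends in time order (an end at T is processed before a start at T):
Wednesday 08:00 start T53 → 1
Wednesday 15:00 start T55 → 2
Wednesday 16:00 end T53 → 1
Wednesday 18:00 start T54 → 2
Wednesday 20:00 end T55 → 1
Wednesday 23:00 end T54 → 0
Thursday 12:00 start T56 → 1
Thursday 15:00 start T57 → 2
Thursday 17:00 start T58 → 3
Thursday 18:00 end T56 → 2
Thursday 21:00 end T57 → 1
Thursday 23:00 end T58 → 0
Peak is 3, at Thursday 17:00 (T56, T57, T58).

3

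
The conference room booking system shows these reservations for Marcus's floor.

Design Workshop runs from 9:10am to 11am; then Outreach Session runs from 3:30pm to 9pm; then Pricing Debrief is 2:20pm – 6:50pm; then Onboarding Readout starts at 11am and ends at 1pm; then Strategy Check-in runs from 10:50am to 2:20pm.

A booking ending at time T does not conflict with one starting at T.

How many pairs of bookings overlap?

3

Sorted by start: Design Workshop, Strategy Check-in, Onboarding Readout, Pricing Debrief, Outreach Session.
Strategy Check-in starts before Design Workshop ends → Design Workshop and Strategy Check-in overlap.
Onboarding Readout starts exactly when Design Workshop ends (back-to-back, no overlap), so Design Workshop has no further overlaps.
Onboarding Readout starts before Strategy Check-in ends → Strategy Check-in and Onboarding Readout overlap.
Pricing Debrief starts exactly when Strategy Check-in ends (back-to-back, no overlap), so Strategy Check-in has no further overlaps.
Pricing Debrief starts after Onboarding Readout ends, so Onboarding Readout has no further overlaps.
Outreach Session starts before Pricing Debrief ends → Pricing Debrief and Outreach Session overlap.
Overlapping pairs: Design Workshop & Strategy Check-in, Onboarding Readout & Strategy Check-in, Outreach Session & Pricing Debrief — 3 in total.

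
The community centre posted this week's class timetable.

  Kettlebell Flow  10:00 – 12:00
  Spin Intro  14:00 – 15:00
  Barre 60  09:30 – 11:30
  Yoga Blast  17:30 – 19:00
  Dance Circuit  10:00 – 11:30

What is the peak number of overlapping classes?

Sweep the timeline, counting +1 at each start and −1 at each end (ends before starts at a tie):
09:30 start Barre 60 → 1
10:00 start Dance Circuit → 2
10:00 start Kettlebell Flow → 3
11:30 end Barre 60 → 2
11:30 end Dance Circuit → 1
12:00 end Kettlebell Flow → 0
14:00 start Spin Intro → 1
15:00 end Spin Intro → 0
17:30 start Yoga Blast → 1
19:00 end Yoga Blast → 0
Peak is 3, at 10:00 (Barre 60, Dance Circuit, Kettlebell Flow).

3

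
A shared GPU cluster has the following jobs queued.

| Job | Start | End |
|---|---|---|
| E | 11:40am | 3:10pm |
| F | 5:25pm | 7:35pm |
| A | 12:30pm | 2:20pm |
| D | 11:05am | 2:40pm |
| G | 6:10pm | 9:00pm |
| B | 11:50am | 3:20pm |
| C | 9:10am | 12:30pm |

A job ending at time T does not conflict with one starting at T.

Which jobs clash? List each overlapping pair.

Sorted by start: C, D, E, B, A, F, G.
D starts before C ends → C and D overlap.
E starts before C ends → C and E overlap.
B starts before C ends → C and B overlap.
A starts exactly when C ends (back-to-back, no overlap); C is clear from here.
E starts before D ends → D and E overlap.
B starts before D ends → D and B overlap.
A starts before D ends → D and A overlap.
F starts after D ends; D is clear from here.
B starts before E ends → E and B overlap.
A starts before E ends → E and A overlap.
F starts after E ends; E is clear from here.
A starts before B ends → B and A overlap.
F starts after B ends; B is clear from here.
F starts after A ends; A is clear from here.
G starts before F ends → F and G overlap.

A & B, A & D, A & E, B & C, B & D, B & E, C & D, C & E, D & E, F & G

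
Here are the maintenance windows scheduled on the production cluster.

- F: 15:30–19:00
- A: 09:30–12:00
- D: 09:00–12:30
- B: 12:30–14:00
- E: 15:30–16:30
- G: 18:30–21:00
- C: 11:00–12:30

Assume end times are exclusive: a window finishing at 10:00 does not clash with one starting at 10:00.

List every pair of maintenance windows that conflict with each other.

A & C, A & D, C & D, E & F, F & G

Two intervals overlap when each starts before the other ends.
Sorted by start: D, A, C, B, E, F, G.
A starts before D ends → D and A overlap.
C starts before D ends → D and C overlap.
B starts exactly when D ends (back-to-back, no overlap) — done with D.
C starts before A ends → A and C overlap.
B starts after A ends — done with A.
B starts exactly when C ends (back-to-back, no overlap) — done with C.
E starts after B ends — done with B.
F starts before E ends → E and F overlap.
G starts after E ends.
G starts before F ends → F and G overlap.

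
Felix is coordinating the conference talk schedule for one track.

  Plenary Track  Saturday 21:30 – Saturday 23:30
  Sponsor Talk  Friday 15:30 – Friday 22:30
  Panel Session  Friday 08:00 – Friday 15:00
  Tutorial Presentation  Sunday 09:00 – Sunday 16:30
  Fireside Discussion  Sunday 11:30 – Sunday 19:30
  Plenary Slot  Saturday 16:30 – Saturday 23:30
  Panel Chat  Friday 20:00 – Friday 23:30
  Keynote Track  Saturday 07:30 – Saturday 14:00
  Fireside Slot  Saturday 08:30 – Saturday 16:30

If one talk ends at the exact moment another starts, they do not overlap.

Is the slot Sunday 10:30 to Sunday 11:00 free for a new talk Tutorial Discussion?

No — it overlaps Tutorial Presentation

Panel Session: ends Friday 15:00 at or before Tutorial Discussion starts Sunday 10:30 → clear.
Sponsor Talk: ends Friday 22:30 at or before Tutorial Discussion starts Sunday 10:30 → clear.
Panel Chat: ends Friday 23:30 at or before Tutorial Discussion starts Sunday 10:30 → clear.
Keynote Track: ends Saturday 14:00 at or before Tutorial Discussion starts Sunday 10:30 → clear.
Fireside Slot: ends Saturday 16:30 at or before Tutorial Discussion starts Sunday 10:30 → clear.
Plenary Slot: ends Saturday 23:30 at or before Tutorial Discussion starts Sunday 10:30 → clear.
Plenary Track: ends Saturday 23:30 at or before Tutorial Discussion starts Sunday 10:30 → clear.
Tutorial Presentation: starts Sunday 09:00 before Tutorial Discussion ends Sunday 11:00, and ends Sunday 16:30 after Tutorial Discussion starts Sunday 10:30 → overlap.
Fireside Discussion: starts Sunday 11:30 at or after Tutorial Discussion ends Sunday 11:00 → clear.
Tutorial Discussion overlaps Tutorial Presentation.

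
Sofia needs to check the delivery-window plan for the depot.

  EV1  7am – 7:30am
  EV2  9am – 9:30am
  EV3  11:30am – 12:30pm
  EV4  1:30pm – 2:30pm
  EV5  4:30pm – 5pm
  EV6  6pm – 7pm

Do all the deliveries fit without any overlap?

Yes

Sorted by start: EV1, EV2, EV3, EV4, EV5, EV6.
EV2 starts after EV1 ends, so EV1 has no further overlaps.
EV3 starts after EV2 ends, so EV2 has no further overlaps.
EV4 starts after EV3 ends, so EV3 has no further overlaps.
EV5 starts after EV4 ends, so EV4 has no further overlaps.
EV6 starts after EV5 ends.
Every pair is clear; the schedule has no overlaps.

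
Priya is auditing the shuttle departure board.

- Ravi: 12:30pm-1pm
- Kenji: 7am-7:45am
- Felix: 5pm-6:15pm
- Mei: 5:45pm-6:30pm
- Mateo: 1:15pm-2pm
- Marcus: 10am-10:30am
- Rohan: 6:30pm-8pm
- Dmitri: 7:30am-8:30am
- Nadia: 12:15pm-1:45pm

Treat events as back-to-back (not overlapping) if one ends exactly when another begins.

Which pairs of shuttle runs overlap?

Dmitri & Kenji, Felix & Mei, Mateo & Nadia, Nadia & Ravi

Two intervals overlap when each starts before the other ends.
Sorted by start: Kenji, Dmitri, Marcus, Nadia, Ravi, Mateo, Felix, Mei, Rohan.
Dmitri starts before Kenji ends → Kenji and Dmitri overlap.
Marcus starts after Kenji ends, so nothing later overlaps Kenji either.
Marcus starts after Dmitri ends, so nothing later overlaps Dmitri either.
Nadia starts after Marcus ends, so nothing later overlaps Marcus either.
Ravi starts before Nadia ends → Nadia and Ravi overlap.
Mateo starts before Nadia ends → Nadia and Mateo overlap.
Felix starts after Nadia ends, so nothing later overlaps Nadia either.
Mateo starts after Ravi ends, so nothing later overlaps Ravi either.
Felix starts after Mateo ends, so nothing later overlaps Mateo either.
Mei starts before Felix ends → Felix and Mei overlap.
Rohan starts after Felix ends.
Rohan starts exactly when Mei ends (back-to-back, no overlap).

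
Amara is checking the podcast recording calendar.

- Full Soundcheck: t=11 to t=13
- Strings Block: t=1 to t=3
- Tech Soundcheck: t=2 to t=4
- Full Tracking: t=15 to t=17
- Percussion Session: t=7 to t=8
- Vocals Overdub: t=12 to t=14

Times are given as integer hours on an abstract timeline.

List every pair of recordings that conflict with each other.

Full Soundcheck & Vocals Overdub, Strings Block & Tech Soundcheck

Sorted by start: Strings Block, Tech Soundcheck, Percussion Session, Full Soundcheck, Vocals Overdub, Full Tracking.
Tech Soundcheck starts before Strings Block ends → Strings Block and Tech Soundcheck overlap.
Percussion Session starts after Strings Block ends, so Strings Block has no further overlaps.
Percussion Session starts after Tech Soundcheck ends, so Tech Soundcheck has no further overlaps.
Full Soundcheck starts after Percussion Session ends, so Percussion Session has no further overlaps.
Vocals Overdub starts before Full Soundcheck ends → Full Soundcheck and Vocals Overdub overlap.
Full Tracking starts after Full Soundcheck ends.
Full Tracking starts after Vocals Overdub ends.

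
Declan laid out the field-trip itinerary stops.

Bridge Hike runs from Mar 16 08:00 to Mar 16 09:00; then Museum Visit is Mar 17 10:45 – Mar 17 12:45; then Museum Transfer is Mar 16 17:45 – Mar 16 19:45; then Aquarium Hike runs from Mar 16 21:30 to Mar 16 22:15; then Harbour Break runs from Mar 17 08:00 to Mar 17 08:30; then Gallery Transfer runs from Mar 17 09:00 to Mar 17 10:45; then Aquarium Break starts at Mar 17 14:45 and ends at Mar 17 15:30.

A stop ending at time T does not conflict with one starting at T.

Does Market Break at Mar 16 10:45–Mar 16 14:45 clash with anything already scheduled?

No — it doesn't clash with anything

Bridge Hike: ends Mar 16 09:00 at or before Market Break starts Mar 16 10:45 → clear.
Museum Transfer: starts Mar 16 17:45 at or after Market Break ends Mar 16 14:45 → clear.
Aquarium Hike: starts Mar 16 21:30 at or after Market Break ends Mar 16 14:45 → clear.
Harbour Break: starts Mar 17 08:00 at or after Market Break ends Mar 16 14:45 → clear.
Gallery Transfer: starts Mar 17 09:00 at or after Market Break ends Mar 16 14:45 → clear.
Museum Visit: starts Mar 17 10:45 at or after Market Break ends Mar 16 14:45 → clear.
Aquarium Break: starts Mar 17 14:45 at or after Market Break ends Mar 16 14:45 → clear.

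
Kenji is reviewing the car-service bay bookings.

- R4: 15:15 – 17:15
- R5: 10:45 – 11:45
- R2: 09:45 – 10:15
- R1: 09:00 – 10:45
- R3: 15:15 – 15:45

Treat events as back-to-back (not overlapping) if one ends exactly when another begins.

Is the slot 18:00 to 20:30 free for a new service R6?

R1: ends 10:45 at or before R6 starts 18:00 → clear.
R2: ends 10:15 at or before R6 starts 18:00 → clear.
R5: ends 11:45 at or before R6 starts 18:00 → clear.
R3: ends 15:45 at or before R6 starts 18:00 → clear.
R4: ends 17:15 at or before R6 starts 18:00 → clear.

Yes — the slot is free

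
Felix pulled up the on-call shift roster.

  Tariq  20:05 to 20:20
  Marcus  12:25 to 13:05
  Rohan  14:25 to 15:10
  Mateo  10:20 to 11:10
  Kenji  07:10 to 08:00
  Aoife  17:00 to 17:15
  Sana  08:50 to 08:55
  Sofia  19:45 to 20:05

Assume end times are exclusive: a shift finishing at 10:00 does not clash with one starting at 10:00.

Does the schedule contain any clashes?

No

Sorted by start: Kenji, Sana, Mateo, Marcus, Rohan, Aoife, Sofia, Tariq.
Sana starts after Kenji ends; Kenji is clear from here.
Mateo starts after Sana ends; Sana is clear from here.
Marcus starts after Mateo ends; Mateo is clear from here.
Rohan starts after Marcus ends; Marcus is clear from here.
Aoife starts after Rohan ends; Rohan is clear from here.
Sofia starts after Aoife ends; Aoife is clear from here.
Tariq starts exactly when Sofia ends (back-to-back, no overlap).
Every pair is clear; the schedule has no overlaps.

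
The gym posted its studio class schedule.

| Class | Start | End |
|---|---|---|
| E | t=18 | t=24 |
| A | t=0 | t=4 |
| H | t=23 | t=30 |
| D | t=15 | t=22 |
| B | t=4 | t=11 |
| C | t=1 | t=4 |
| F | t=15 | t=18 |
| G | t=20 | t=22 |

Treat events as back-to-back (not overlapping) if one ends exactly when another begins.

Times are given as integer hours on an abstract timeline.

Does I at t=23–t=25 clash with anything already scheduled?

A: ends t=4 at or before I starts t=23 → clear.
C: ends t=4 at or before I starts t=23 → clear.
B: ends t=11 at or before I starts t=23 → clear.
D: ends t=22 at or before I starts t=23 → clear.
F: ends t=18 at or before I starts t=23 → clear.
E: starts t=18 before I ends t=25, and ends t=24 after I starts t=23 → overlap.
G: ends t=22 at or before I starts t=23 → clear.
H: starts t=23 before I ends t=25, and ends t=30 after I starts t=23 → overlap.
I overlaps E, H.

Yes — it overlaps E, H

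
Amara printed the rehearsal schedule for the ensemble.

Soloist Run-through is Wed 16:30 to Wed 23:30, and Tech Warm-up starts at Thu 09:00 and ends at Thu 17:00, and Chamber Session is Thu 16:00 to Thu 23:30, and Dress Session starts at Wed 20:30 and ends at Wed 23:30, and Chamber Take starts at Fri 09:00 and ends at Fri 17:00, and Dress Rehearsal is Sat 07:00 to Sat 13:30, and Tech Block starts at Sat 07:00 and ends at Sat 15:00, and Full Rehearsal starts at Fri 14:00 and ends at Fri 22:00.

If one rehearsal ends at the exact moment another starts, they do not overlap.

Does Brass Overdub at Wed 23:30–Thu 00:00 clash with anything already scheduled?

Soloist Run-through: ends Wed 23:30 at or before Brass Overdub starts Wed 23:30 → clear.
Dress Session: ends Wed 23:30 at or before Brass Overdub starts Wed 23:30 → clear.
Tech Warm-up: starts Thu 09:00 at or after Brass Overdub ends Thu 00:00 → clear.
Chamber Session: starts Thu 16:00 at or after Brass Overdub ends Thu 00:00 → clear.
Chamber Take: starts Fri 09:00 at or after Brass Overdub ends Thu 00:00 → clear.
Full Rehearsal: starts Fri 14:00 at or after Brass Overdub ends Thu 00:00 → clear.
Dress Rehearsal: starts Sat 07:00 at or after Brass Overdub ends Thu 00:00 → clear.
Tech Block: starts Sat 07:00 at or after Brass Overdub ends Thu 00:00 → clear.

No — it doesn't clash with anything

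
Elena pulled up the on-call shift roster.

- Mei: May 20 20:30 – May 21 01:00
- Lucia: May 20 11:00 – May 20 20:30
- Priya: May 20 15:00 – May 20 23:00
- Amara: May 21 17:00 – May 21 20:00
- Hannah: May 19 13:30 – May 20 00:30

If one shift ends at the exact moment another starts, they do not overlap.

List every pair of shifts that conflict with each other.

Lucia & Priya, Mei & Priya

Sorted by start: Hannah, Lucia, Priya, Mei, Amara.
Lucia starts after Hannah ends; Hannah is clear from here.
Priya starts before Lucia ends → Lucia and Priya overlap.
Mei starts exactly when Lucia ends (back-to-back, no overlap); Lucia is clear from here.
Mei starts before Priya ends → Priya and Mei overlap.
Amara starts after Priya ends.
Amara starts after Mei ends.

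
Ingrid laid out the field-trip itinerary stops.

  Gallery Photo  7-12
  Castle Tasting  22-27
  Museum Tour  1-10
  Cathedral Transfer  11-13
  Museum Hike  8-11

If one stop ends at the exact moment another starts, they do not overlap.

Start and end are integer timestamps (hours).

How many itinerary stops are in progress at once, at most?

3

Sort all start/end points and keep a running count:
1 start Museum Tour → 1
7 start Gallery Photo → 2
8 start Museum Hike → 3
10 end Museum Tour → 2
11 end Museum Hike → 1
11 start Cathedral Transfer → 2
12 end Gallery Photo → 1
13 end Cathedral Transfer → 0
22 start Castle Tasting → 1
27 end Castle Tasting → 0
Peak is 3, at 8 (Gallery Photo, Museum Hike, Museum Tour).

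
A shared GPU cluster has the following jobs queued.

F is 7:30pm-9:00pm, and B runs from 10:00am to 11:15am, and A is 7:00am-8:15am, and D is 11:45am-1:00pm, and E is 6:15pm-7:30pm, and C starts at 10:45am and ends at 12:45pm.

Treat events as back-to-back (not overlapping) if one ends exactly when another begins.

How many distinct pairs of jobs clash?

Two intervals overlap when each starts before the other ends.
Sorted by start: A, B, C, D, E, F.
B starts after A ends, so A has no further overlaps.
C starts before B ends → B and C overlap.
D starts after B ends, so B has no further overlaps.
D starts before C ends → C and D overlap.
E starts after C ends, so C has no further overlaps.
E starts after D ends, so D has no further overlaps.
F starts exactly when E ends (back-to-back, no overlap).
Overlapping pairs: B & C, C & D — 2 in total.

2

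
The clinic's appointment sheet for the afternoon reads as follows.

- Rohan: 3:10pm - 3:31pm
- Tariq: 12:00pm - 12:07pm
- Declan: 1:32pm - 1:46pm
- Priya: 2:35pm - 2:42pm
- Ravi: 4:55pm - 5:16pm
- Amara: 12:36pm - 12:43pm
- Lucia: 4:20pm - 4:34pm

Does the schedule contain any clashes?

No

Sorted by start: Tariq, Amara, Declan, Priya, Rohan, Lucia, Ravi.
Amara starts after Tariq ends, so Tariq has no further overlaps.
Declan starts after Amara ends, so Amara has no further overlaps.
Priya starts after Declan ends, so Declan has no further overlaps.
Rohan starts after Priya ends, so Priya has no further overlaps.
Lucia starts after Rohan ends, so Rohan has no further overlaps.
Ravi starts after Lucia ends.
Every pair is clear; the schedule has no overlaps.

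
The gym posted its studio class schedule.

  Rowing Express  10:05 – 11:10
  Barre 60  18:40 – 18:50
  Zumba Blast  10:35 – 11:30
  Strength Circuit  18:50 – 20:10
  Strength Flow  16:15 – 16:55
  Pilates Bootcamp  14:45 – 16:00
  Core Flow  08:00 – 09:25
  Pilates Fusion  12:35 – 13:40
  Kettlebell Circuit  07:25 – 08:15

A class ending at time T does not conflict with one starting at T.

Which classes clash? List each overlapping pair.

Check each pair: they overlap iff neither finishes before the other starts.
Sorted by start: Kettlebell Circuit, Core Flow, Rowing Express, Zumba Blast, Pilates Fusion, Pilates Bootcamp, Strength Flow, Barre 60, Strength Circuit.
Core Flow starts before Kettlebell Circuit ends → Kettlebell Circuit and Core Flow overlap.
Rowing Express starts after Kettlebell Circuit ends; Kettlebell Circuit is clear from here.
Rowing Express starts after Core Flow ends; Core Flow is clear from here.
Zumba Blast starts before Rowing Express ends → Rowing Express and Zumba Blast overlap.
Pilates Fusion starts after Rowing Express ends; Rowing Express is clear from here.
Pilates Fusion starts after Zumba Blast ends; Zumba Blast is clear from here.
Pilates Bootcamp starts after Pilates Fusion ends; Pilates Fusion is clear from here.
Strength Flow starts after Pilates Bootcamp ends; Pilates Bootcamp is clear from here.
Barre 60 starts after Strength Flow ends; Strength Flow is clear from here.
Strength Circuit starts exactly when Barre 60 ends (back-to-back, no overlap).

Core Flow & Kettlebell Circuit, Rowing Express & Zumba Blast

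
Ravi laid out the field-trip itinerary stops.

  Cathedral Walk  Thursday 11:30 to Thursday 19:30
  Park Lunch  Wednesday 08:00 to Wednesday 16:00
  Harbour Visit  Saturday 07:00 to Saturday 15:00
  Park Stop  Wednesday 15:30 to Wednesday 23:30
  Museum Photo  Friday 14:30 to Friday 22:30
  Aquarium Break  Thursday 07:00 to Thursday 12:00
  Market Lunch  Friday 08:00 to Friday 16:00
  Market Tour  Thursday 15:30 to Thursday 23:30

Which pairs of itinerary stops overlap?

Sorted by start: Park Lunch, Park Stop, Aquarium Break, Cathedral Walk, Market Tour, Market Lunch, Museum Photo, Harbour Visit.
Park Stop starts before Park Lunch ends → Park Lunch and Park Stop overlap.
Aquarium Break starts after Park Lunch ends, so Park Lunch has no further overlaps.
Aquarium Break starts after Park Stop ends, so Park Stop has no further overlaps.
Cathedral Walk starts before Aquarium Break ends → Aquarium Break and Cathedral Walk overlap.
Market Tour starts after Aquarium Break ends, so Aquarium Break has no further overlaps.
Market Tour starts before Cathedral Walk ends → Cathedral Walk and Market Tour overlap.
Market Lunch starts after Cathedral Walk ends, so Cathedral Walk has no further overlaps.
Market Lunch starts after Market Tour ends, so Market Tour has no further overlaps.
Museum Photo starts before Market Lunch ends → Market Lunch and Museum Photo overlap.
Harbour Visit starts after Market Lunch ends.
Harbour Visit starts after Museum Photo ends.

Aquarium Break & Cathedral Walk, Cathedral Walk & Market Tour, Market Lunch & Museum Photo, Park Lunch & Park Stop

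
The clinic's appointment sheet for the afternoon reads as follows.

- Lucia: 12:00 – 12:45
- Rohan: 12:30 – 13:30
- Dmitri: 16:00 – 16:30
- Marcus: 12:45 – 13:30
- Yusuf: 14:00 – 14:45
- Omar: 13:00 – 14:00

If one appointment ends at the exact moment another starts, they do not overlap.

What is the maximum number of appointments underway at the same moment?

3

Sort all start/end points and keep a running count:
12:00 start Lucia → 1
12:30 start Rohan → 2
12:45 end Lucia → 1
12:45 start Marcus → 2
13:00 start Omar → 3
13:30 end Marcus → 2
13:30 end Rohan → 1
14:00 end Omar → 0
14:00 start Yusuf → 1
14:45 end Yusuf → 0
16:00 start Dmitri → 1
16:30 end Dmitri → 0
Peak is 3, at 13:00 (Marcus, Omar, Rohan).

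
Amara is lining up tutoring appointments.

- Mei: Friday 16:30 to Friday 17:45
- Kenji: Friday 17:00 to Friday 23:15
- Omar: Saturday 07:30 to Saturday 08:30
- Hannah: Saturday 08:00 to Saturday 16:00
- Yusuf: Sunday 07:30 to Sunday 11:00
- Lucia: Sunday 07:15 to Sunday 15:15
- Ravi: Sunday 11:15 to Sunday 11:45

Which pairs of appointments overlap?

Sorted by start: Mei, Kenji, Omar, Hannah, Lucia, Yusuf, Ravi.
Kenji starts before Mei ends → Mei and Kenji overlap.
Omar starts after Mei ends, so nothing later overlaps Mei either.
Omar starts after Kenji ends, so nothing later overlaps Kenji either.
Hannah starts before Omar ends → Omar and Hannah overlap.
Lucia starts after Omar ends, so nothing later overlaps Omar either.
Lucia starts after Hannah ends, so nothing later overlaps Hannah either.
Yusuf starts before Lucia ends → Lucia and Yusuf overlap.
Ravi starts before Lucia ends → Lucia and Ravi overlap.
Ravi starts after Yusuf ends.

Hannah & Omar, Kenji & Mei, Lucia & Ravi, Lucia & Yusuf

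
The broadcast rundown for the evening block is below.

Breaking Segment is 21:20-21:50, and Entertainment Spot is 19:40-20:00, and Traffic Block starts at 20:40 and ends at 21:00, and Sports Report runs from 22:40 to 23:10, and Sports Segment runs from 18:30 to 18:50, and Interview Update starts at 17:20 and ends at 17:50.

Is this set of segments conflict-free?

Yes

Sorted by start: Interview Update, Sports Segment, Entertainment Spot, Traffic Block, Breaking Segment, Sports Report.
Sports Segment starts after Interview Update ends, so nothing later overlaps Interview Update either.
Entertainment Spot starts after Sports Segment ends, so nothing later overlaps Sports Segment either.
Traffic Block starts after Entertainment Spot ends, so nothing later overlaps Entertainment Spot either.
Breaking Segment starts after Traffic Block ends, so nothing later overlaps Traffic Block either.
Sports Report starts after Breaking Segment ends.
Every pair is clear; the schedule has no overlaps.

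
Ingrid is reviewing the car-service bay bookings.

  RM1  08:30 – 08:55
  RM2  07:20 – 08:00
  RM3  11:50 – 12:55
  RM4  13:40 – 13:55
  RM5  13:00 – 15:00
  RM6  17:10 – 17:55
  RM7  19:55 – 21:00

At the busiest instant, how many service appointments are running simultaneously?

Walk through starts and ends in time order (an end at T is processed before a start at T):
07:20 start RM2 → 1
08:00 end RM2 → 0
08:30 start RM1 → 1
08:55 end RM1 → 0
11:50 start RM3 → 1
12:55 end RM3 → 0
13:00 start RM5 → 1
13:40 start RM4 → 2
13:55 end RM4 → 1
15:00 end RM5 → 0
17:10 start RM6 → 1
17:55 end RM6 → 0
19:55 start RM7 → 1
21:00 end RM7 → 0
Peak is 2, at 13:40 (RM4, RM5).

2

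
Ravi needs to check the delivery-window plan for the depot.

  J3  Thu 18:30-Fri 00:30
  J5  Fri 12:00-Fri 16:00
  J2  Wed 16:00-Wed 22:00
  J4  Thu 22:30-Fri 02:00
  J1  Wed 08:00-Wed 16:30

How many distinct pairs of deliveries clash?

2

Two intervals overlap when each starts before the other ends.
Sorted by start: J1, J2, J3, J4, J5.
J2 starts before J1 ends → J1 and J2 overlap.
J3 starts after J1 ends, so J1 has no further overlaps.
J3 starts after J2 ends, so J2 has no further overlaps.
J4 starts before J3 ends → J3 and J4 overlap.
J5 starts after J3 ends.
J5 starts after J4 ends.
Overlapping pairs: J1 & J2, J3 & J4 — 2 in total.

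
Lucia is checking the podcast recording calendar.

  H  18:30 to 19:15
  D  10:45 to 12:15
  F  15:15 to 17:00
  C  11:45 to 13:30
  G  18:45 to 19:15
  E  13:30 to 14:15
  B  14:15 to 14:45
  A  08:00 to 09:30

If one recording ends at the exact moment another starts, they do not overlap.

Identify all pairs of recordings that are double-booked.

C & D, G & H

Check each pair: they overlap iff neither finishes before the other starts.
Sorted by start: A, D, C, E, B, F, H, G.
D starts after A ends — done with A.
C starts before D ends → D and C overlap.
E starts after D ends — done with D.
E starts exactly when C ends (back-to-back, no overlap) — done with C.
B starts exactly when E ends (back-to-back, no overlap) — done with E.
F starts after B ends — done with B.
H starts after F ends — done with F.
G starts before H ends → H and G overlap.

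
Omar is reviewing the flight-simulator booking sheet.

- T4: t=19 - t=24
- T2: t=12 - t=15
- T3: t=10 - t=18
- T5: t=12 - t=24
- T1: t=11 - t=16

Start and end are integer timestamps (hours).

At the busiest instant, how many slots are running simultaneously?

Walk through starts and ends in time order (an end at T is processed before a start at T):
t=10 start T3 → 1
t=11 start T1 → 2
t=12 start T2 → 3
t=12 start T5 → 4
t=15 end T2 → 3
t=16 end T1 → 2
t=18 end T3 → 1
t=19 start T4 → 2
t=24 end T4 → 1
t=24 end T5 → 0
Peak is 4, at t=12 (T1, T2, T3, T5).

4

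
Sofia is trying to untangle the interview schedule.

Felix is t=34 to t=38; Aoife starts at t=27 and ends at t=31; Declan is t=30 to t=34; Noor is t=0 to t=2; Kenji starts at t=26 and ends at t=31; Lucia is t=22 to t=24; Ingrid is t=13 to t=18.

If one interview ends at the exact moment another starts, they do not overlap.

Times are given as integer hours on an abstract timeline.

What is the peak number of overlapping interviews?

Walk through starts and ends in time order (an end at T is processed before a start at T):
t=0 start Noor → 1
t=2 end Noor → 0
t=13 start Ingrid → 1
t=18 end Ingrid → 0
t=22 start Lucia → 1
t=24 end Lucia → 0
t=26 start Kenji → 1
t=27 start Aoife → 2
t=30 start Declan → 3
t=31 end Aoife → 2
t=31 end Kenji → 1
t=34 end Declan → 0
t=34 start Felix → 1
t=38 end Felix → 0
Peak is 3, at t=30 (Aoife, Declan, Kenji).

3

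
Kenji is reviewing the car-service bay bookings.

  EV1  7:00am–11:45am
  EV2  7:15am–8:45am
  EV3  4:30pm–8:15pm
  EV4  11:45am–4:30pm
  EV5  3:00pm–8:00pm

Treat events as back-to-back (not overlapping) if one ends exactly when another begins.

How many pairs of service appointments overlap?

Sorted by start: EV1, EV2, EV4, EV5, EV3.
EV2 starts before EV1 ends → EV1 and EV2 overlap.
EV4 starts exactly when EV1 ends (back-to-back, no overlap) — done with EV1.
EV4 starts after EV2 ends — done with EV2.
EV5 starts before EV4 ends → EV4 and EV5 overlap.
EV3 starts exactly when EV4 ends (back-to-back, no overlap).
EV3 starts before EV5 ends → EV5 and EV3 overlap.
Overlapping pairs: EV1 & EV2, EV3 & EV5, EV4 & EV5 — 3 in total.

3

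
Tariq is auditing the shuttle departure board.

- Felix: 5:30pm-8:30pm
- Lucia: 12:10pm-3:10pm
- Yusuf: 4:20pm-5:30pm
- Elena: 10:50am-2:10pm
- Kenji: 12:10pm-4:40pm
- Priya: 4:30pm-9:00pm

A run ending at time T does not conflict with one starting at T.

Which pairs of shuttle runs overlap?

Elena & Kenji, Elena & Lucia, Felix & Priya, Kenji & Lucia, Kenji & Priya, Kenji & Yusuf, Priya & Yusuf

Check each pair: they overlap iff neither finishes before the other starts.
Sorted by start: Elena, Lucia, Kenji, Yusuf, Priya, Felix.
Lucia starts before Elena ends → Elena and Lucia overlap.
Kenji starts before Elena ends → Elena and Kenji overlap.
Yusuf starts after Elena ends, so Elena has no further overlaps.
Kenji starts before Lucia ends → Lucia and Kenji overlap.
Yusuf starts after Lucia ends, so Lucia has no further overlaps.
Yusuf starts before Kenji ends → Kenji and Yusuf overlap.
Priya starts before Kenji ends → Kenji and Priya overlap.
Felix starts after Kenji ends.
Priya starts before Yusuf ends → Yusuf and Priya overlap.
Felix starts exactly when Yusuf ends (back-to-back, no overlap).
Felix starts before Priya ends → Priya and Felix overlap.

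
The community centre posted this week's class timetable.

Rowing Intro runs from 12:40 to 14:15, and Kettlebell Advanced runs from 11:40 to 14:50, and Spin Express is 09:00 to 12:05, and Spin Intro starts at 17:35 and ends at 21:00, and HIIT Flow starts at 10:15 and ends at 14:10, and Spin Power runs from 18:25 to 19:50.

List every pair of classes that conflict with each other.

HIIT Flow & Kettlebell Advanced, HIIT Flow & Rowing Intro, HIIT Flow & Spin Express, Kettlebell Advanced & Rowing Intro, Kettlebell Advanced & Spin Express, Spin Intro & Spin Power

Sorted by start: Spin Express, HIIT Flow, Kettlebell Advanced, Rowing Intro, Spin Intro, Spin Power.
HIIT Flow starts before Spin Express ends → Spin Express and HIIT Flow overlap.
Kettlebell Advanced starts before Spin Express ends → Spin Express and Kettlebell Advanced overlap.
Rowing Intro starts after Spin Express ends; Spin Express is clear from here.
Kettlebell Advanced starts before HIIT Flow ends → HIIT Flow and Kettlebell Advanced overlap.
Rowing Intro starts before HIIT Flow ends → HIIT Flow and Rowing Intro overlap.
Spin Intro starts after HIIT Flow ends; HIIT Flow is clear from here.
Rowing Intro starts before Kettlebell Advanced ends → Kettlebell Advanced and Rowing Intro overlap.
Spin Intro starts after Kettlebell Advanced ends; Kettlebell Advanced is clear from here.
Spin Intro starts after Rowing Intro ends; Rowing Intro is clear from here.
Spin Power starts before Spin Intro ends → Spin Intro and Spin Power overlap.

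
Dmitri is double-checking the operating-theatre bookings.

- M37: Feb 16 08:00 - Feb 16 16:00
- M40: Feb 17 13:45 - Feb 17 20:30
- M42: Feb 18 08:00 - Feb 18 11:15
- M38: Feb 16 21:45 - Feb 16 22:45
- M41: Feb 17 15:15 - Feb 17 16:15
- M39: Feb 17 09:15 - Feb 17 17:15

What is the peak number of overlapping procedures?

Sweep the timeline, counting +1 at each start and −1 at each end (ends before starts at a tie):
Feb 16 08:00 start M37 → 1
Feb 16 16:00 end M37 → 0
Feb 16 21:45 start M38 → 1
Feb 16 22:45 end M38 → 0
Feb 17 09:15 start M39 → 1
Feb 17 13:45 start M40 → 2
Feb 17 15:15 start M41 → 3
Feb 17 16:15 end M41 → 2
Feb 17 17:15 end M39 → 1
Feb 17 20:30 end M40 → 0
Feb 18 08:00 start M42 → 1
Feb 18 11:15 end M42 → 0
Peak is 3, at Feb 17 15:15 (M39, M40, M41).

3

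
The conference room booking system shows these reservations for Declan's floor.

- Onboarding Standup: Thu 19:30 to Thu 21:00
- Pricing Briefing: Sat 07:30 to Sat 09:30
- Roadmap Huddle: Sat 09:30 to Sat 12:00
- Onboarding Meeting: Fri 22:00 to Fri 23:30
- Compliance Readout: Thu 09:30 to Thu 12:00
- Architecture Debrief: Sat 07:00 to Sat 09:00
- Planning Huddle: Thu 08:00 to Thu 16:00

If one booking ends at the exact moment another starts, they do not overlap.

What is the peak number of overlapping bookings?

2

Sort all start/end points and keep a running count:
Thu 08:00 start Planning Huddle → 1
Thu 09:30 start Compliance Readout → 2
Thu 12:00 end Compliance Readout → 1
Thu 16:00 end Planning Huddle → 0
Thu 19:30 start Onboarding Standup → 1
Thu 21:00 end Onboarding Standup → 0
Fri 22:00 start Onboarding Meeting → 1
Fri 23:30 end Onboarding Meeting → 0
Sat 07:00 start Architecture Debrief → 1
Sat 07:30 start Pricing Briefing → 2
Sat 09:00 end Architecture Debrief → 1
Sat 09:30 end Pricing Briefing → 0
Sat 09:30 start Roadmap Huddle → 1
Sat 12:00 end Roadmap Huddle → 0
Peak is 2, at Thu 09:30 (Compliance Readout, Planning Huddle).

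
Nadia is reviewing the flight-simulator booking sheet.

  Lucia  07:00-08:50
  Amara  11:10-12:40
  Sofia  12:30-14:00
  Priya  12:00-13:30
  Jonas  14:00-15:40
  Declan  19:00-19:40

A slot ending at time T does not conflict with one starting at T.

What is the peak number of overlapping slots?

3

Sort all start/end points and keep a running count:
07:00 start Lucia → 1
08:50 end Lucia → 0
11:10 start Amara → 1
12:00 start Priya → 2
12:30 start Sofia → 3
12:40 end Amara → 2
13:30 end Priya → 1
14:00 end Sofia → 0
14:00 start Jonas → 1
15:40 end Jonas → 0
19:00 start Declan → 1
19:40 end Declan → 0
Peak is 3, at 12:30 (Amara, Priya, Sofia).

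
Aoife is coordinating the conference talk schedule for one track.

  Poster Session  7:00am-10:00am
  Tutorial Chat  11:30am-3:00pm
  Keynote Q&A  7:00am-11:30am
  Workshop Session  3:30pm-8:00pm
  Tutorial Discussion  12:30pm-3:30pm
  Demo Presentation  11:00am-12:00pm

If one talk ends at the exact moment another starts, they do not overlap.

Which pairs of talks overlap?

Demo Presentation & Keynote Q&A, Demo Presentation & Tutorial Chat, Keynote Q&A & Poster Session, Tutorial Chat & Tutorial Discussion

Sorted by start: Keynote Q&A, Poster Session, Demo Presentation, Tutorial Chat, Tutorial Discussion, Workshop Session.
Poster Session starts before Keynote Q&A ends → Keynote Q&A and Poster Session overlap.
Demo Presentation starts before Keynote Q&A ends → Keynote Q&A and Demo Presentation overlap.
Tutorial Chat starts exactly when Keynote Q&A ends (back-to-back, no overlap), so nothing later overlaps Keynote Q&A either.
Demo Presentation starts after Poster Session ends, so nothing later overlaps Poster Session either.
Tutorial Chat starts before Demo Presentation ends → Demo Presentation and Tutorial Chat overlap.
Tutorial Discussion starts after Demo Presentation ends, so nothing later overlaps Demo Presentation either.
Tutorial Discussion starts before Tutorial Chat ends → Tutorial Chat and Tutorial Discussion overlap.
Workshop Session starts after Tutorial Chat ends.
Workshop Session starts exactly when Tutorial Discussion ends (back-to-back, no overlap).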